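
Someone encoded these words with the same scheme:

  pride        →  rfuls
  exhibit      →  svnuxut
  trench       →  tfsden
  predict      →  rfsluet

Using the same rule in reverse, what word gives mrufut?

p(15)→r(17) and r(17)→f(5) fit y≡7x+16 (mod 26); the inverse of 7 mod 26 is 15. Each letter's alphabet position (a=0..z=25) is mapped through 7·x+16 mod 26 — an affine cipher.
Undoing it on mrufut: m(12)→15·(12−16)≡18=s; r(17)→15·(17−16)≡15=p; u(20)→15·(20−16)≡8=i; f(5)→15·(5−16)≡17=r; u(20)→15·(20−16)≡8=i; t(19)→15·(19−16)≡19=t (all mod 26).

spirit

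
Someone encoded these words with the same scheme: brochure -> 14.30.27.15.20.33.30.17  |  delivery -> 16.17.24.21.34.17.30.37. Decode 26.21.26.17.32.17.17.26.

nineteen

b is letter #2 and maps to 14: an offset of 12. The number is (letter's place in the alphabet, a=1) + 12.
Reversing it on 26.21.26.17.32.17.17.26: 26→(26−12)÷1=14=n, 21→(21−12)÷1=9=i, 26→(26−12)÷1=14=n, 17→(17−12)÷1=5=e, 32→(32−12)÷1=20=t, 17→(17−12)÷1=5=e, 17→(17−12)÷1=5=e, 26→(26−12)÷1=14=n.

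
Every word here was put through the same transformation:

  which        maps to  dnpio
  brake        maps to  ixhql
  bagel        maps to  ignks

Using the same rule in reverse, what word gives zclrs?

swell

Shifts by position in which: pos 0: w→d (+7), pos 1: h→n (+6), pos 2: i→p (+7), pos 3: c→i (+6) — repeating every 2. It's a Vigenère-style cipher with numeric key [7,6]: position i shifts by key[i mod 2].
Decoding zclrs: z−7=s, c−6=w, l−7=e, r−6=l, s−7=l.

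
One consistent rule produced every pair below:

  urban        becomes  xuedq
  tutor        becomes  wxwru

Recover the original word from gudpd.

Compare letters: u→x is +3, r→u is +3, b→e is +3 — a constant shift. Each letter is shifted forward by 3 in the alphabet (a Caesar shift of +3).
Decoding gudpd: g−3=d, u−3=r, d−3=a, p−3=m, d−3=a.

drama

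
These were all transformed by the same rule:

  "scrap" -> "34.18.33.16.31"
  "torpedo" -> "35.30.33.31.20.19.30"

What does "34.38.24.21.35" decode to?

s is letter #19 and maps to 34: an offset of 15. Letters become their 1-based position plus 15 (so a→16, b→17, …).
Decoding 34.38.24.21.35: 34→(34−15)÷1=19=s, 38→(38−15)÷1=23=w, 24→(24−15)÷1=9=i, 21→(21−15)÷1=6=f, 35→(35−15)÷1=20=t.

swift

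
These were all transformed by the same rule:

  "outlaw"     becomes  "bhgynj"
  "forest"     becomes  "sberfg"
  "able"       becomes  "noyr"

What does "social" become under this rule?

Every letter moves 13 places later in the alphabet, wrapping around z→a.
On social: s+13=f, o+13=b, c+13=p, i+13=v, a+13=n, l+13=y.

fbpvny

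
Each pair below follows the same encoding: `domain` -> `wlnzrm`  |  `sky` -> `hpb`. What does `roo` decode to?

Each pair mirrors across the alphabet (d↔w, o↔l, m↔n): positions sum to 25. Each letter is replaced by its mirror in the alphabet: a↔z, b↔y, c↔x, and so on (the Atbash cipher).
Decoding roo: r↔i, o↔l, o↔l.

ill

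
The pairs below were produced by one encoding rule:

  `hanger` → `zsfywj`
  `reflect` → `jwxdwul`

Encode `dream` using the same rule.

vjwse

Compare letters: h→z is +18, a→s is +18, n→f is +18 — a constant shift. Every letter moves 18 places later in the alphabet, wrapping around z→a.
For dream: d+18=v, r+18=j, e+18=w, a+18=s, m+18=e.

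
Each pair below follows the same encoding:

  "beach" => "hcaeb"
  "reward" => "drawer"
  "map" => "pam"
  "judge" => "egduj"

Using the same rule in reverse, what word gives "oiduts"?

The output letters match the input read backwards: beach reversed is hcaeb. The word is simply reversed.
Undoing it on oiduts: then reverse → studio.

studio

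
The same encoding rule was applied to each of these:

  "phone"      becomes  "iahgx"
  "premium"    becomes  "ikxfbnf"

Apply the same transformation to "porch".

It's a constant shift of +19 (ROT19).
On porch: p+19=i, o+19=h, r+19=k, c+19=v, h+19=a.

ihkva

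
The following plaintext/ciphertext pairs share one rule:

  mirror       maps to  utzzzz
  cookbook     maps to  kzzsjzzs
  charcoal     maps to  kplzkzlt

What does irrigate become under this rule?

tzztolbp

The shift depends on letter class: consonant m→u is +8, but vowel i→t is +11. Vowels shift forward by 11 and consonants shift forward by 8.
On irrigate: i(vowel)+11=t, r(cons)+8=z, r(cons)+8=z, i(vowel)+11=t, g(cons)+8=o, a(vowel)+11=l, t(cons)+8=b, e(vowel)+11=p.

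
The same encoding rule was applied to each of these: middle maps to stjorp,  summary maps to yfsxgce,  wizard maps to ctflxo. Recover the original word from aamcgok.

upgrade

Shifts by position in middle: pos 0: m→s (+6), pos 1: i→t (+11), pos 2: d→j (+6), pos 3: d→o (+11) — repeating every 2. It's a Vigenère-style cipher with numeric key [6,11]: position i shifts by key[i mod 2].
Decoding aamcgok: a−6=u, a−11=p, m−6=g, c−11=r, g−6=a, o−11=d, k−6=e.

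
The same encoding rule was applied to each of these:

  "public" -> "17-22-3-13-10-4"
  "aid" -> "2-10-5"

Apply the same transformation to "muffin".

Letters become their 1-based position plus 1 (so a→2, b→3, …).
For muffin: m=13→14, u=21→22, f=6→7, f=6→7, i=9→10, n=14→15.

14-22-7-7-10-15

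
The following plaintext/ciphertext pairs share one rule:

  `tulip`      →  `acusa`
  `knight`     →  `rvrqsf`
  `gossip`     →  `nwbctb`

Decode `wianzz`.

In tulip: t→a is +7, u→c is +8, l→u is +9, i→s is +10 — the shift increases by 1 each position. Each letter shifts forward by (position + 7), i.e. 7, 8, 9, … — the shift grows by one for each successive letter.
Reversing it on wianzz: w−7=p, i−8=a, a−9=r, n−10=d, z−11=o, z−12=n.

pardon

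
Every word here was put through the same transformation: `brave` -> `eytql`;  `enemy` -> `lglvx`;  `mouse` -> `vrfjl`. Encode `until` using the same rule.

fgudk

b(1)→e(4) and r(17)→y(24) fit y≡11x+19 (mod 26); the inverse of 11 mod 26 is 19. This is an affine cipher: with a=0,…,z=25, each position x becomes (11x+19) mod 26.
Applying it to until: u(20)→11·20+19≡5=f; n(13)→11·13+19≡6=g; t(19)→11·19+19≡20=u; i(8)→11·8+19≡3=d; l(11)→11·11+19≡10=k (all mod 26).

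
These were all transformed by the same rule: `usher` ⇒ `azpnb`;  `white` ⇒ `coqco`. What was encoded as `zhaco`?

Each letter shifts forward by (position + 6), i.e. 6, 7, 8, … — the shift grows by one for each successive letter.
Decoding zhaco: z−6=t, h−7=a, a−8=s, c−9=t, o−10=e.

taste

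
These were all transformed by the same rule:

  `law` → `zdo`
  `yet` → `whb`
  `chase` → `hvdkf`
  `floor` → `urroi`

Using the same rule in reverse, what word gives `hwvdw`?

The output letters match the input read backwards, each shifted +3: law reversed is wal. The word is reversed, then every letter is shifted forward by 3.
Undoing it on hwvdw: shift back: h−3=e, w−3=t, v−3=s, d−3=a, w−3=t → etsat; then reverse → taste.

taste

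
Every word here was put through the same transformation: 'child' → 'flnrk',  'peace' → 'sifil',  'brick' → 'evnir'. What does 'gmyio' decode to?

ditch

In child: c→f is +3, h→l is +4, i→n is +5, l→r is +6 — the shift increases by 1 each position. Letter i (0-indexed) is shifted by i+3, so successive shifts are 3, 4, 5, ….
Reversing it on gmyio: g−3=d, m−4=i, y−5=t, i−6=c, o−7=h.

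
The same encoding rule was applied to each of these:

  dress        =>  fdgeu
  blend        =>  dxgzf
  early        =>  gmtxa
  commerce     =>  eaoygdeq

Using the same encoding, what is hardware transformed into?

Shifts by position in dress: pos 0: d→f (+2), pos 1: r→d (+12), pos 2: e→g (+2), pos 3: s→e (+12) — repeating every 2. It's a Vigenère-style cipher with numeric key [2,12]: position i shifts by key[i mod 2].
On hardware: h+2=j, a+12=m, r+2=t, d+12=p, w+2=y, a+12=m, r+2=t, e+12=q.

jmtpymtq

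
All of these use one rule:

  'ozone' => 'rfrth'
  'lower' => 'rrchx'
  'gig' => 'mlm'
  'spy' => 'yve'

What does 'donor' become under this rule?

jrtrx

The shift depends on letter class: consonant z→f is +6, but vowel o→r is +3. Two shifts are in play — +3 for a/e/i/o/u, +6 for every other letter.
On donor: d(cons)+6=j, o(vowel)+3=r, n(cons)+6=t, o(vowel)+3=r, r(cons)+6=x.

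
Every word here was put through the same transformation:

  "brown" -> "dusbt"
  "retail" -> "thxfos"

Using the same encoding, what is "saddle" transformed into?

udhirl

In brown: b→d is +2, r→u is +3, o→s is +4, w→b is +5 — the shift increases by 1 each position. Letter i (0-indexed) is shifted by i+2, so successive shifts are 2, 3, 4, ….
On saddle: s+2=u, a+3=d, d+4=h, d+5=i, l+6=r, e+7=l.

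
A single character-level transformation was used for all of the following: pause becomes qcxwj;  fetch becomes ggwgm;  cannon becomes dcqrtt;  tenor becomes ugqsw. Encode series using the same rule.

tgumjy

In pause: p→q is +1, a→c is +2, u→x is +3, s→w is +4 — the shift increases by 1 each position. Each letter shifts forward by (position + 1), i.e. 1, 2, 3, … — the shift grows by one for each successive letter.
On series: s+1=t, e+2=g, r+3=u, i+4=m, e+5=j, s+6=y.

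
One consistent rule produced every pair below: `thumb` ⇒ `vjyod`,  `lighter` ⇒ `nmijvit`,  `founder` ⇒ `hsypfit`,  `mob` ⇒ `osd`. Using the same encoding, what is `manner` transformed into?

The shift depends on letter class: consonant t→v is +2, but vowel u→y is +4. Two shifts are in play — +4 for a/e/i/o/u, +2 for every other letter.
On manner: m(cons)+2=o, a(vowel)+4=e, n(cons)+2=p, n(cons)+2=p, e(vowel)+4=i, r(cons)+2=t.

oeppit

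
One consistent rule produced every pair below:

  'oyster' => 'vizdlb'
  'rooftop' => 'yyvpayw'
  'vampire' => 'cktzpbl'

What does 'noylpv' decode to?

It's a Vigenère-style cipher with numeric key [7,10]: position i shifts by key[i mod 2].
Decoding noylpv: n−7=g, o−10=e, y−7=r, l−10=b, p−7=i, v−10=l.

gerbil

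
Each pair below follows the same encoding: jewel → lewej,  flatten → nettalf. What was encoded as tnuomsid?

The output letters match the input read backwards: jewel reversed is lewej. It's just the letters in reverse order.
Undoing it on tnuomsid: then reverse → dismount.

dismount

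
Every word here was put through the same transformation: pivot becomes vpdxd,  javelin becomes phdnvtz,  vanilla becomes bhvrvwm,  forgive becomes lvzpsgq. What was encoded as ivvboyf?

consent

In pivot: p→v is +6, i→p is +7, v→d is +8, o→x is +9 — the shift increases by 1 each position. Letter i (0-indexed) is shifted by i+6, so successive shifts are 6, 7, 8, ….
Reversing it on ivvboyf: i−6=c, v−7=o, v−8=n, b−9=s, o−10=e, y−11=n, f−12=t.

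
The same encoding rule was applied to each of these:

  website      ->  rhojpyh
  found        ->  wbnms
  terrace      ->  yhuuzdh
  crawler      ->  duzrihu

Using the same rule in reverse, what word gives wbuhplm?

foreign

w(22)→r(17) and e(4)→h(7) fit y≡15x+25 (mod 26); the inverse of 15 mod 26 is 7. This is an affine cipher: with a=0,…,z=25, each position x becomes (15x+25) mod 26.
Undoing it on wbuhplm: w(22)→7·(22−25)≡5=f; b(1)→7·(1−25)≡14=o; u(20)→7·(20−25)≡17=r; h(7)→7·(7−25)≡4=e; p(15)→7·(15−25)≡8=i; l(11)→7·(11−25)≡6=g; m(12)→7·(12−25)≡13=n (all mod 26).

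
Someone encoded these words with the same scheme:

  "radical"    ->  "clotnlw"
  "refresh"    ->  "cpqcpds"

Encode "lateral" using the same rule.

wlepclw

This is a Caesar cipher with shift 11.
On lateral: l+11=w, a+11=l, t+11=e, e+11=p, r+11=c, a+11=l, l+11=w.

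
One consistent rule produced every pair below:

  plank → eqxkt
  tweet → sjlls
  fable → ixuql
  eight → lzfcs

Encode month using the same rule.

p(15)→e(4) and l(11)→q(16) fit y≡23x+23 (mod 26); the inverse of 23 mod 26 is 17. Each letter's alphabet position (a=0..z=25) is mapped through 23·x+23 mod 26 — an affine cipher.
For month: m(12)→23·12+23≡13=n; o(14)→23·14+23≡7=h; n(13)→23·13+23≡10=k; t(19)→23·19+23≡18=s; h(7)→23·7+23≡2=c (all mod 26).

nhksc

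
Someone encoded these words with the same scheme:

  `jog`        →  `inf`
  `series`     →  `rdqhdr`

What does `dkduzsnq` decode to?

Compare letters: j→i is +25, o→n is +25, g→f is +25 — a constant shift. Every letter moves 25 places later in the alphabet, wrapping around z→a.
Reversing it on dkduzsnq: d−25=e, k−25=l, d−25=e, u−25=v, z−25=a, s−25=t, n−25=o, q−25=r.

elevator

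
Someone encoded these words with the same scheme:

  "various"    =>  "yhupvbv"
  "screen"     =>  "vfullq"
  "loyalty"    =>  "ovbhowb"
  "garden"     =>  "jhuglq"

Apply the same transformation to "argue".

The shift depends on letter class: consonant v→y is +3, but vowel a→h is +7. Vowels shift forward by 7 and consonants shift forward by 3.
Applying it to argue: a(vowel)+7=h, r(cons)+3=u, g(cons)+3=j, u(vowel)+7=b, e(vowel)+7=l.

hujbl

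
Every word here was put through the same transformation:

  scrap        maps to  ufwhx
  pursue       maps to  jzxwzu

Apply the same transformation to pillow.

The output letters match the input read backwards, each shifted +5: scrap reversed is parcs. Two steps: reverse the string, then apply a Caesar shift of +5.
For pillow: reverse → wollip; then shift: w+5=b, o+5=t, l+5=q, l+5=q, i+5=n, p+5=u.

btqqnu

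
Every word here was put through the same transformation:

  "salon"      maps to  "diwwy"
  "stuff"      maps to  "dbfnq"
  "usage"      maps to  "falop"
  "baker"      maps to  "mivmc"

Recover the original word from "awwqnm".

It's a Vigenère-style cipher with numeric key [11,8]: position i shifts by key[i mod 2].
Undoing it on awwqnm: a−11=p, w−8=o, w−11=l, q−8=i, n−11=c, m−8=e.

police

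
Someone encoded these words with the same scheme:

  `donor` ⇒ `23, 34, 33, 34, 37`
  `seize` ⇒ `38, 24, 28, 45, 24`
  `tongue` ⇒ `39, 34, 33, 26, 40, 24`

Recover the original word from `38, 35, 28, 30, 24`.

spike

d is letter #4 and maps to 23: an offset of 19. The number is (letter's place in the alphabet, a=1) + 19.
Decoding 38, 35, 28, 30, 24: 38→(38−19)÷1=19=s, 35→(35−19)÷1=16=p, 28→(28−19)÷1=9=i, 30→(30−19)÷1=11=k, 24→(24−19)÷1=5=e.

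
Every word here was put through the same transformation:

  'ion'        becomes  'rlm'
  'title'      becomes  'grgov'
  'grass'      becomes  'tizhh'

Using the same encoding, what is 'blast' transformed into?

Each pair mirrors across the alphabet (i↔r, o↔l, n↔m): positions sum to 25. Each letter is replaced by its mirror in the alphabet: a↔z, b↔y, c↔x, and so on (the Atbash cipher).
Applying it to blast: b↔y, l↔o, a↔z, s↔h, t↔g.

yozhg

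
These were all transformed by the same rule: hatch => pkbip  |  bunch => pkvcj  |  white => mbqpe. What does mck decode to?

cue

The output letters match the input read backwards, each shifted +8: hatch reversed is hctah. The word is reversed, then every letter is shifted forward by 8.
Reversing it on mck: shift back: m−8=e, c−8=u, k−8=c → euc; then reverse → cue.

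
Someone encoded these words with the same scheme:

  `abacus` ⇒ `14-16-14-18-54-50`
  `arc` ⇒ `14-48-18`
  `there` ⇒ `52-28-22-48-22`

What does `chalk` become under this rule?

18-28-14-36-34

The formula is n = 2×(alphabet index, a=1) + 12.
On chalk: c=3→18, h=8→28, a=1→14, l=12→36, k=11→34.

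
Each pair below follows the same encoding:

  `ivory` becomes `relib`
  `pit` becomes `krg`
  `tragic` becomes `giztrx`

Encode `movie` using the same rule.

Each pair mirrors across the alphabet (i↔r, v↔e, o↔l): positions sum to 25. Letters are reflected about the middle of the alphabet (position → 25−position): Atbash.
Applying it to movie: m↔n, o↔l, v↔e, i↔r, e↔v.

nlerv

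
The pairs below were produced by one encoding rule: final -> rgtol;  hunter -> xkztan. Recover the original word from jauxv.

proud

Read the word backwards and shift each letter +6.
Decoding jauxv: shift back: j−6=d, a−6=u, u−6=o, x−6=r, v−6=p → duorp; then reverse → proud.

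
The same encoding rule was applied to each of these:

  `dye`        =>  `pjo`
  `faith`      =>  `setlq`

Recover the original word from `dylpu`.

jeans

The output letters match the input read backwards, each shifted +11: dye reversed is eyd. Read the word backwards and shift each letter +11.
Undoing it on dylpu: shift back: d−11=s, y−11=n, l−11=a, p−11=e, u−11=j → snaej; then reverse → jeans.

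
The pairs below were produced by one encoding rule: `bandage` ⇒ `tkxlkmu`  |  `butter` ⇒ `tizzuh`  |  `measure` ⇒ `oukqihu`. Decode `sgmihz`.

yogurt

This is an affine cipher: with a=0,…,z=25, each position x becomes (9x+10) mod 26.
Decoding sgmihz: s(18)→3·(18−10)≡24=y; g(6)→3·(6−10)≡14=o; m(12)→3·(12−10)≡6=g; i(8)→3·(8−10)≡20=u; h(7)→3·(7−10)≡17=r; z(25)→3·(25−10)≡19=t (all mod 26).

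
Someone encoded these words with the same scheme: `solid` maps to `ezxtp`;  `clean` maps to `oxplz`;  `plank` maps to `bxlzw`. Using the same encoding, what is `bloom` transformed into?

The rule splits by letter class: vowels +11, consonants +12.
Applying it to bloom: b(cons)+12=n, l(cons)+12=x, o(vowel)+11=z, o(vowel)+11=z, m(cons)+12=y.

nxzzy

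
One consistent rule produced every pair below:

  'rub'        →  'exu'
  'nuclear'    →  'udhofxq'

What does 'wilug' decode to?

drift

The output letters match the input read backwards, each shifted +3: rub reversed is bur. Two steps: reverse the string, then apply a Caesar shift of +3.
Undoing it on wilug: shift back: w−3=t, i−3=f, l−3=i, u−3=r, g−3=d → tfird; then reverse → drift.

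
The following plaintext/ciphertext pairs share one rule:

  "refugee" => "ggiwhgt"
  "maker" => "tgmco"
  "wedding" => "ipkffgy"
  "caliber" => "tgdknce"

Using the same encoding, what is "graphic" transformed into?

The output letters match the input read backwards, each shifted +2: refugee reversed is eegufer. The word is reversed, then every letter is shifted forward by 2.
On graphic: reverse → cihparg; then shift: c+2=e, i+2=k, h+2=j, p+2=r, a+2=c, r+2=t, g+2=i.

ekjrcti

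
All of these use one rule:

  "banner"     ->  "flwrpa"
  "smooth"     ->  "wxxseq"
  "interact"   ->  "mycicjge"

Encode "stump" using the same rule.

wedqa

Shifts by position in banner: pos 0: b→f (+4), pos 1: a→l (+11), pos 2: n→w (+9), pos 3: n→r (+4), pos 4: e→p (+11), pos 5: r→a (+9) — repeating every 3. The shifts repeat in a cycle of length 3: positions 0,1,… shift by +4, +11, +9, then the pattern repeats.
Applying it to stump: s+4=w, t+11=e, u+9=d, m+4=q, p+11=a.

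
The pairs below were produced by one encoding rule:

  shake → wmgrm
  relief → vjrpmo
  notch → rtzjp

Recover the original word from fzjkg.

buddy

In shake: s→w is +4, h→m is +5, a→g is +6, k→r is +7 — the shift increases by 1 each position. The shift increases by 1 at each position, starting from +4: 4, 5, 6, ….
Undoing it on fzjkg: f−4=b, z−5=u, j−6=d, k−7=d, g−8=y.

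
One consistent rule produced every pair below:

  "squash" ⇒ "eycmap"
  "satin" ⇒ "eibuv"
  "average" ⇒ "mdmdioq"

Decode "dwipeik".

roadway

A repeating key of period 3 is used — shifts +12, +8, +8 over and over.
Decoding dwipeik: d−12=r, w−8=o, i−8=a, p−12=d, e−8=w, i−8=a, k−12=y.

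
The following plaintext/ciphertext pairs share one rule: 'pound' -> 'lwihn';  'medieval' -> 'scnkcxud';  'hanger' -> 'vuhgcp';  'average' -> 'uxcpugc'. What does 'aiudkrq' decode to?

qualify

p(15)→l(11) and o(14)→w(22) fit y≡15x+20 (mod 26); the inverse of 15 mod 26 is 7. Each letter's alphabet position (a=0..z=25) is mapped through 15·x+20 mod 26 — an affine cipher.
Undoing it on aiudkrq: a(0)→7·(0−20)≡16=q; i(8)→7·(8−20)≡20=u; u(20)→7·(20−20)≡0=a; d(3)→7·(3−20)≡11=l; k(10)→7·(10−20)≡8=i; r(17)→7·(17−20)≡5=f; q(16)→7·(16−20)≡24=y (all mod 26).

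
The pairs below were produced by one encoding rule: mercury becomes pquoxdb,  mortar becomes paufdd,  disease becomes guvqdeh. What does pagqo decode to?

model

It's a Vigenère-style cipher with numeric key [3,12]: position i shifts by key[i mod 2].
Reversing it on pagqo: p−3=m, a−12=o, g−3=d, q−12=e, o−3=l.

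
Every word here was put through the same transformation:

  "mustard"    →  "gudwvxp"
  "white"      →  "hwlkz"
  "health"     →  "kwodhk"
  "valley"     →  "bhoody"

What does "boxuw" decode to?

truly

Read the word backwards and shift each letter +3.
Undoing it on boxuw: shift back: b−3=y, o−3=l, x−3=u, u−3=r, w−3=t → ylurt; then reverse → truly.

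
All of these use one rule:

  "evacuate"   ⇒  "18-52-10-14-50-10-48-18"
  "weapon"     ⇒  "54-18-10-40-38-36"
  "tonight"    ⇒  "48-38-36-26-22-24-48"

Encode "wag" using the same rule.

The formula is n = 2×(alphabet index, a=1) + 8.
On wag: w=23→54, a=1→10, g=7→22.

54-10-22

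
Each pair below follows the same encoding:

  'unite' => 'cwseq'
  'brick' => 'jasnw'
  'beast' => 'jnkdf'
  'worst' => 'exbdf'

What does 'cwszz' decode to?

Each letter shifts forward by (position + 8), i.e. 8, 9, 10, … — the shift grows by one for each successive letter.
Undoing it on cwszz: c−8=u, w−9=n, s−10=i, z−11=o, z−12=n.

union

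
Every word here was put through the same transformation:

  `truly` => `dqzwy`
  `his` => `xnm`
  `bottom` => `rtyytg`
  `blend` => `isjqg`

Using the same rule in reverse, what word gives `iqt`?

Two steps: reverse the string, then apply a Caesar shift of +5.
Reversing it on iqt: shift back: i−5=d, q−5=l, t−5=o → dlo; then reverse → old.

old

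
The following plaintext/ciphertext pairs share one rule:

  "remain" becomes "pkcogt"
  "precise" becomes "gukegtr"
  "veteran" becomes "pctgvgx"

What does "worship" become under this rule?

The output letters match the input read backwards, each shifted +2: remain reversed is niamer. The word is reversed, then every letter is shifted forward by 2.
On worship: reverse → pihsrow; then shift: p+2=r, i+2=k, h+2=j, s+2=u, r+2=t, o+2=q, w+2=y.

rkjutqy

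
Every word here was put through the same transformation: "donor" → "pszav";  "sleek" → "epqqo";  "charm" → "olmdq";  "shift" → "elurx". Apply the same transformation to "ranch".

It's a Vigenère-style cipher with numeric key [12,4,12]: position i shifts by key[i mod 3].
On ranch: r+12=d, a+4=e, n+12=z, c+12=o, h+4=l.

dezol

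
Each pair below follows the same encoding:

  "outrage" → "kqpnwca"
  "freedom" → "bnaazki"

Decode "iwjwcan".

manager

It's a constant shift of +22 (ROT22).
Undoing it on iwjwcan: i−22=m, w−22=a, j−22=n, w−22=a, c−22=g, a−22=e, n−22=r.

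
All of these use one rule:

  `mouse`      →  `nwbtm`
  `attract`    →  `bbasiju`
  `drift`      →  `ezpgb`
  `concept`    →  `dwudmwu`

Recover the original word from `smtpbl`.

Shifts by position in mouse: pos 0: m→n (+1), pos 1: o→w (+8), pos 2: u→b (+7), pos 3: s→t (+1), pos 4: e→m (+8) — repeating every 3. A repeating key of period 3 is used — shifts +1, +8, +7 over and over.
Decoding smtpbl: s−1=r, m−8=e, t−7=m, p−1=o, b−8=t, l−7=e.

remote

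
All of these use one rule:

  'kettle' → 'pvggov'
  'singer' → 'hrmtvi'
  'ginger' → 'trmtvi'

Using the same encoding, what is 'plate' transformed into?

kozgv

Each letter is replaced by its mirror in the alphabet: a↔z, b↔y, c↔x, and so on (the Atbash cipher).
For plate: p↔k, l↔o, a↔z, t↔g, e↔v.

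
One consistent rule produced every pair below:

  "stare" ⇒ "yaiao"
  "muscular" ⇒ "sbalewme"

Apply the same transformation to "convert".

ivveocf

Each letter shifts forward by (position + 6), i.e. 6, 7, 8, … — the shift grows by one for each successive letter.
Applying it to convert: c+6=i, o+7=v, n+8=v, v+9=e, e+10=o, r+11=c, t+12=f.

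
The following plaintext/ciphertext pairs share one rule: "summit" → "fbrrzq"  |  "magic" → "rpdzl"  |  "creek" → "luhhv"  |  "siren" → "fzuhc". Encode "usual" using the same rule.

bfbpg

s(18)→f(5) and u(20)→b(1) fit y≡11x+15 (mod 26); the inverse of 11 mod 26 is 19. Each letter's alphabet position (a=0..z=25) is mapped through 11·x+15 mod 26 — an affine cipher.
For usual: u(20)→11·20+15≡1=b; s(18)→11·18+15≡5=f; u(20)→11·20+15≡1=b; a(0)→11·0+15≡15=p; l(11)→11·11+15≡6=g (all mod 26).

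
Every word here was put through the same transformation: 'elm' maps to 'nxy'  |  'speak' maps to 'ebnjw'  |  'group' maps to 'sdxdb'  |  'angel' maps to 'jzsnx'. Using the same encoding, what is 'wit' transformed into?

irf

The rule splits by letter class: vowels +9, consonants +12.
For wit: w(cons)+12=i, i(vowel)+9=r, t(cons)+12=f.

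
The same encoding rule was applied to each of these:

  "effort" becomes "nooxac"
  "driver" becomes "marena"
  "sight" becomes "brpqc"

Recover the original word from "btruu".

Compare letters: e→n is +9, f→o is +9, f→o is +9 — a constant shift. Each letter is shifted forward by 9 in the alphabet (a Caesar shift of +9).
Decoding btruu: b−9=s, t−9=k, r−9=i, u−9=l, u−9=l.

skill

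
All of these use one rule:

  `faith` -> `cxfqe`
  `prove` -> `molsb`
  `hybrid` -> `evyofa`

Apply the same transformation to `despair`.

It's a constant shift of +23 (ROT23).
For despair: d+23=a, e+23=b, s+23=p, p+23=m, a+23=x, i+23=f, r+23=o.

abpmxfo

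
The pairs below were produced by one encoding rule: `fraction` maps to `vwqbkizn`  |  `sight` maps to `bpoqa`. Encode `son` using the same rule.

vwa

Read the word backwards and shift each letter +8.
For son: reverse → nos; then shift: n+8=v, o+8=w, s+8=a.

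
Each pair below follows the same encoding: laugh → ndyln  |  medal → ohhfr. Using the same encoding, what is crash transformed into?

In laugh: l→n is +2, a→d is +3, u→y is +4, g→l is +5 — the shift increases by 1 each position. The shift increases by 1 at each position, starting from +2: 2, 3, 4, ….
Applying it to crash: c+2=e, r+3=u, a+4=e, s+5=x, h+6=n.

euexn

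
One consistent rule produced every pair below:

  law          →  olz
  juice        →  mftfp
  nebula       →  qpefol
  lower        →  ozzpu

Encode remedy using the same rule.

upppgb

The rule splits by letter class: vowels +11, consonants +3.
On remedy: r(cons)+3=u, e(vowel)+11=p, m(cons)+3=p, e(vowel)+11=p, d(cons)+3=g, y(cons)+3=b.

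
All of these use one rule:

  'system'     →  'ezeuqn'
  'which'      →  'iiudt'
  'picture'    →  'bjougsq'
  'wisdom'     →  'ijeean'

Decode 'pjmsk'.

diary

A repeating key of period 2 is used — shifts +12, +1 over and over.
Reversing it on pjmsk: p−12=d, j−1=i, m−12=a, s−1=r, k−12=y.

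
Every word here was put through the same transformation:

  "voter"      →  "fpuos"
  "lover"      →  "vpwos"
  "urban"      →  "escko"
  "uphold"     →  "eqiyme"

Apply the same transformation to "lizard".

vjakse

Shifts by position in voter: pos 0: v→f (+10), pos 1: o→p (+1), pos 2: t→u (+1), pos 3: e→o (+10), pos 4: r→s (+1) — repeating every 3. A repeating key of period 3 is used — shifts +10, +1, +1 over and over.
Applying it to lizard: l+10=v, i+1=j, z+1=a, a+10=k, r+1=s, d+1=e.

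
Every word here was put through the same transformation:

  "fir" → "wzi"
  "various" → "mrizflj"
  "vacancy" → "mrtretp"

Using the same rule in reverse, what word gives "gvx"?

Compare letters: f→w is +17, i→z is +17, r→i is +17 — a constant shift. This is a Caesar cipher with shift 17.
Decoding gvx: g−17=p, v−17=e, x−17=g.

peg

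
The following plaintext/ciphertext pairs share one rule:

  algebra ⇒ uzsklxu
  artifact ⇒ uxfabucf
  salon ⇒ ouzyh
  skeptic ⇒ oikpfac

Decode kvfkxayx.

This is an affine cipher: with a=0,…,z=25, each position x becomes (17x+20) mod 26.
Undoing it on kvfkxayx: k(10)→23·(10−20)≡4=e; v(21)→23·(21−20)≡23=x; f(5)→23·(5−20)≡19=t; k(10)→23·(10−20)≡4=e; x(23)→23·(23−20)≡17=r; a(0)→23·(0−20)≡8=i; y(24)→23·(24−20)≡14=o; x(23)→23·(23−20)≡17=r (all mod 26).

exterior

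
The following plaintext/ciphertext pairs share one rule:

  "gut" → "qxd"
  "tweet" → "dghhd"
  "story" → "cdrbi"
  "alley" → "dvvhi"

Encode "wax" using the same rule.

gdh

The shift depends on letter class: consonant g→q is +10, but vowel u→x is +3. The rule splits by letter class: vowels +3, consonants +10.
On wax: w(cons)+10=g, a(vowel)+3=d, x(cons)+10=h.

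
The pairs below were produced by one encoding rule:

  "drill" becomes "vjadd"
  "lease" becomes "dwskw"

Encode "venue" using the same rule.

It's a constant shift of +18 (ROT18).
Applying it to venue: v+18=n, e+18=w, n+18=f, u+18=m, e+18=w.

nwfmw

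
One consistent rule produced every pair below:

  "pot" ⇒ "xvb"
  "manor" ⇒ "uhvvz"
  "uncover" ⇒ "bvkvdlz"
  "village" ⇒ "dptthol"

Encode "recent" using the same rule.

Vowels shift forward by 7 and consonants shift forward by 8.
On recent: r(cons)+8=z, e(vowel)+7=l, c(cons)+8=k, e(vowel)+7=l, n(cons)+8=v, t(cons)+8=b.

zlklvb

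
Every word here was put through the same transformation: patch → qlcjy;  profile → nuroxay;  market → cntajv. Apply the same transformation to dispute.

The output letters match the input read backwards, each shifted +9: patch reversed is hctap. Read the word backwards and shift each letter +9.
Applying it to dispute: reverse → etupsid; then shift: e+9=n, t+9=c, u+9=d, p+9=y, s+9=b, i+9=r, d+9=m.

ncdybrm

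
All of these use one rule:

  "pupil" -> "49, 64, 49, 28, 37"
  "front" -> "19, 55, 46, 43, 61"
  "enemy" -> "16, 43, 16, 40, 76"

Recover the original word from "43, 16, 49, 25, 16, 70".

p(#16)→49 and u(#21)→64: differences scale by 3, so n = 3·pos + 1. With a=1..z=26, the number is 3·pos + 1.
Undoing it on 43, 16, 49, 25, 16, 70: 43→(43−1)÷3=14=n, 16→(16−1)÷3=5=e, 49→(49−1)÷3=16=p, 25→(25−1)÷3=8=h, 16→(16−1)÷3=5=e, 70→(70−1)÷3=23=w.

nephew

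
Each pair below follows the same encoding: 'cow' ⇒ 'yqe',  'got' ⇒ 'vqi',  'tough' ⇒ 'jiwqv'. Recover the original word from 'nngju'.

The output letters match the input read backwards, each shifted +2: cow reversed is woc. Two steps: reverse the string, then apply a Caesar shift of +2.
Reversing it on nngju: shift back: n−2=l, n−2=l, g−2=e, j−2=h, u−2=s → llehs; then reverse → shell.

shell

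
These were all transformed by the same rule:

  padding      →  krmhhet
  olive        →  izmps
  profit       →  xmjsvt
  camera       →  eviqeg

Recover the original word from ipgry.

Read the word backwards and shift each letter +4.
Decoding ipgry: shift back: i−4=e, p−4=l, g−4=c, r−4=n, y−4=u → elcnu; then reverse → uncle.

uncle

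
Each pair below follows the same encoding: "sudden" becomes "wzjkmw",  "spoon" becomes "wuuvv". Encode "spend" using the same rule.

In sudden: s→w is +4, u→z is +5, d→j is +6, d→k is +7 — the shift increases by 1 each position. The shift increases by 1 at each position, starting from +4: 4, 5, 6, ….
For spend: s+4=w, p+5=u, e+6=k, n+7=u, d+8=l.

wukul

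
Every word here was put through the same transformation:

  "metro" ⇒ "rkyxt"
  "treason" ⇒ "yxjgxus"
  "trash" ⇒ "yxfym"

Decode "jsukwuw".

emperor

A repeating key of period 2 is used — shifts +5, +6 over and over.
Undoing it on jsukwuw: j−5=e, s−6=m, u−5=p, k−6=e, w−5=r, u−6=o, w−5=r.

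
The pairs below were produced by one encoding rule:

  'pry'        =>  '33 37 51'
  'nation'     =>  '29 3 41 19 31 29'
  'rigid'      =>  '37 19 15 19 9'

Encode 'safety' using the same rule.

p(#16)→33 and r(#18)→37: differences scale by 2, so n = 2·pos + 1. With a=1..z=26, the number is 2·pos + 1.
Applying it to safety: s=19→39, a=1→3, f=6→13, e=5→11, t=20→41, y=25→51.

39 3 13 11 41 51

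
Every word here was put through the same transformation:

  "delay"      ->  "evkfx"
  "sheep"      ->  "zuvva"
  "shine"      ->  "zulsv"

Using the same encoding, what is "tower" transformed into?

qjpvi

d(3)→e(4) and e(4)→v(21) fit y≡17x+5 (mod 26); the inverse of 17 mod 26 is 23. This is an affine cipher: with a=0,…,z=25, each position x becomes (17x+5) mod 26.
Applying it to tower: t(19)→17·19+5≡16=q; o(14)→17·14+5≡9=j; w(22)→17·22+5≡15=p; e(4)→17·4+5≡21=v; r(17)→17·17+5≡8=i (all mod 26).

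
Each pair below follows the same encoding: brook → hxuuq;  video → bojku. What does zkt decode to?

Compare letters: b→h is +6, r→x is +6, o→u is +6 — a constant shift. This is a Caesar cipher with shift 6.
Undoing it on zkt: z−6=t, k−6=e, t−6=n.

ten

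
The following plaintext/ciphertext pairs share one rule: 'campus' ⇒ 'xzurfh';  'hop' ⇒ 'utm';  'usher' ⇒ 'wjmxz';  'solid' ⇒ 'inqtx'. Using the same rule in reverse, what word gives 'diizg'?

The output letters match the input read backwards, each shifted +5: campus reversed is supmac. Two steps: reverse the string, then apply a Caesar shift of +5.
Decoding diizg: shift back: d−5=y, i−5=d, i−5=d, z−5=u, g−5=b → yddub; then reverse → buddy.

buddy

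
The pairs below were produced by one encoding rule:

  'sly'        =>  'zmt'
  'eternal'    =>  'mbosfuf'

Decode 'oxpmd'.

clown

The output letters match the input read backwards, each shifted +1: sly reversed is yls. Two steps: reverse the string, then apply a Caesar shift of +1.
Decoding oxpmd: shift back: o−1=n, x−1=w, p−1=o, m−1=l, d−1=c → nwolc; then reverse → clown.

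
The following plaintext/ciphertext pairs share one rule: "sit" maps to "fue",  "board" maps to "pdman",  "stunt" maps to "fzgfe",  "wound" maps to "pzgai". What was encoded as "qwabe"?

spoke

The word is reversed, then every letter is shifted forward by 12.
Decoding qwabe: shift back: q−12=e, w−12=k, a−12=o, b−12=p, e−12=s → ekops; then reverse → spoke.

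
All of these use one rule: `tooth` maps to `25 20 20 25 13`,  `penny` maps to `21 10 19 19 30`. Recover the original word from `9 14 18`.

dim

t is letter #20 and maps to 25: an offset of 5. The number is (letter's place in the alphabet, a=1) + 5.
Undoing it on 9 14 18: 9→(9−5)÷1=4=d, 14→(14−5)÷1=9=i, 18→(18−5)÷1=13=m.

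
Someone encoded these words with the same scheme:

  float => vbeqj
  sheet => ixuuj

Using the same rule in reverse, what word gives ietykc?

This is a Caesar cipher with shift 16.
Undoing it on ietykc: i−16=s, e−16=o, t−16=d, y−16=i, k−16=u, c−16=m.

sodium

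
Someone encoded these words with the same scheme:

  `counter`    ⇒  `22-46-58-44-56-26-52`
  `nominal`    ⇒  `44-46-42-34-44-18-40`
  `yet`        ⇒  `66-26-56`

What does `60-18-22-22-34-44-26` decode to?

c(#3)→22 and o(#15)→46: differences scale by 2, so n = 2·pos + 16. Each letter becomes 2×(its alphabet position, a=1..z=26) + 16.
Decoding 60-18-22-22-34-44-26: 60→(60−16)÷2=22=v, 18→(18−16)÷2=1=a, 22→(22−16)÷2=3=c, 22→(22−16)÷2=3=c, 34→(34−16)÷2=9=i, 44→(44−16)÷2=14=n, 26→(26−16)÷2=5=e.

vaccine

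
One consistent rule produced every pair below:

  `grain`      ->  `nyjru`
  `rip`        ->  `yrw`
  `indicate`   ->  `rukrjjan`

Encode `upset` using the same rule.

dwzna

The shift depends on letter class: consonant g→n is +7, but vowel a→j is +9. The rule splits by letter class: vowels +9, consonants +7.
Applying it to upset: u(vowel)+9=d, p(cons)+7=w, s(cons)+7=z, e(vowel)+9=n, t(cons)+7=a.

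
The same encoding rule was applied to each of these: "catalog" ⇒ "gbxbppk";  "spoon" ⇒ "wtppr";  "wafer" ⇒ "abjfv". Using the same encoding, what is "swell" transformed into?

Vowels shift forward by 1 and consonants shift forward by 4.
On swell: s(cons)+4=w, w(cons)+4=a, e(vowel)+1=f, l(cons)+4=p, l(cons)+4=p.

wafpp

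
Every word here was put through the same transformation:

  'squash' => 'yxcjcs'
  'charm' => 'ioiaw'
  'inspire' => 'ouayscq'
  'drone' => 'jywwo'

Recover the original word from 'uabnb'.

In squash: s→y is +6, q→x is +7, u→c is +8, a→j is +9 — the shift increases by 1 each position. The shift increases by 1 at each position, starting from +6: 6, 7, 8, ….
Undoing it on uabnb: u−6=o, a−7=t, b−8=t, n−9=e, b−10=r.

otter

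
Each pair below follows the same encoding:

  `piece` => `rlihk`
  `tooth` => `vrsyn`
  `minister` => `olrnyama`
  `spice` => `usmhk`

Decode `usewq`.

spark

In piece: p→r is +2, i→l is +3, e→i is +4, c→h is +5 — the shift increases by 1 each position. Letter i (0-indexed) is shifted by i+2, so successive shifts are 2, 3, 4, ….
Decoding usewq: u−2=s, s−3=p, e−4=a, w−5=r, q−6=k.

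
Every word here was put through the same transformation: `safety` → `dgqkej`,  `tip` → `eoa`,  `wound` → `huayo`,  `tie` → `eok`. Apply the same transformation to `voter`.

The shift depends on letter class: consonant s→d is +11, but vowel a→g is +6. Vowels shift forward by 6 and consonants shift forward by 11.
Applying it to voter: v(cons)+11=g, o(vowel)+6=u, t(cons)+11=e, e(vowel)+6=k, r(cons)+11=c.

guekc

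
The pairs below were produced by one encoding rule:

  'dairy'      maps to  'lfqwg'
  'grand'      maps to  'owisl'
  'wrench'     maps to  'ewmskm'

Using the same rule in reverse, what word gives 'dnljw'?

video

Shifts by position in dairy: pos 0: d→l (+8), pos 1: a→f (+5), pos 2: i→q (+8), pos 3: r→w (+5) — repeating every 2. It's a Vigenère-style cipher with numeric key [8,5]: position i shifts by key[i mod 2].
Decoding dnljw: d−8=v, n−5=i, l−8=d, j−5=e, w−8=o.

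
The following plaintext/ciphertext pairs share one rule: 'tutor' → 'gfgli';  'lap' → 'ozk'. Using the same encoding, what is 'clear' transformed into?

Each pair mirrors across the alphabet (t↔g, u↔f, t↔g): positions sum to 25. Each letter is replaced by its mirror in the alphabet: a↔z, b↔y, c↔x, and so on (the Atbash cipher).
Applying it to clear: c↔x, l↔o, e↔v, a↔z, r↔i.

xovzi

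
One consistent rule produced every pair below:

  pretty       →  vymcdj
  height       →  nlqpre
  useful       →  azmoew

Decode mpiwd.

In pretty: p→v is +6, r→y is +7, e→m is +8, t→c is +9 — the shift increases by 1 each position. Letter i (0-indexed) is shifted by i+6, so successive shifts are 6, 7, 8, ….
Undoing it on mpiwd: m−6=g, p−7=i, i−8=a, w−9=n, d−10=t.

giant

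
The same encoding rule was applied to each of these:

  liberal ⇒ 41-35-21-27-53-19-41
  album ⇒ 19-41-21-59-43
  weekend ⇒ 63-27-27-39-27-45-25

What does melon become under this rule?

43-27-41-47-45

l(#12)→41 and i(#9)→35: differences scale by 2, so n = 2·pos + 17. Each letter becomes 2×(its alphabet position, a=1..z=26) + 17.
Applying it to melon: m=13→43, e=5→27, l=12→41, o=15→47, n=14→45.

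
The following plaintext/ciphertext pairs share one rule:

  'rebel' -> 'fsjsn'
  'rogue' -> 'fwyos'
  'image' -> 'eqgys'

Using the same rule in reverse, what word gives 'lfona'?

Treating letters as 0–25, the rule is x ↦ 3x + 6 (mod 26).
Undoing it on lfona: l(11)→9·(11−6)≡19=t; f(5)→9·(5−6)≡17=r; o(14)→9·(14−6)≡20=u; n(13)→9·(13−6)≡11=l; a(0)→9·(0−6)≡24=y (all mod 26).

truly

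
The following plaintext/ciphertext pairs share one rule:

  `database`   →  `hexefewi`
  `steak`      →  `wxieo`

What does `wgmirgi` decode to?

It's a constant shift of +4 (ROT4).
Decoding wgmirgi: w−4=s, g−4=c, m−4=i, i−4=e, r−4=n, g−4=c, i−4=e.

science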